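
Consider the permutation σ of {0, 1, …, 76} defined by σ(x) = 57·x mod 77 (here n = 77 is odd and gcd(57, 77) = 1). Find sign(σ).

Trace 57: π^k(57) = [57, 15, 8, 71, 43, 64, 29] for k=0..6.
Cycle lengths of π_57 on ℤ/77ℤ: [10, 10, 10, 10, 10, 10, 10, 1, 1, 1, 1, 1, 1, 1]; 14 cycles in total.
n − c = 77 − 14 = 63; sign = (−1)^63 = -1.

-1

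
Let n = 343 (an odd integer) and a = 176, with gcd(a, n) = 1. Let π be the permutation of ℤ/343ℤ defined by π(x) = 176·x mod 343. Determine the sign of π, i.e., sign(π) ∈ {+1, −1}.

+1

Trace 218: π^k(218) = [218, 295, 127, 57, 85, 211, 92] for k=0..6.
The orbit structure of x ↦ 176x mod 343: 19 orbits of sizes [49, 49, 49, 49, 49, 49, 7, 7, 7, 7, 7, 7, 1, 1, 1, 1, 1, 1, 1].
Σ(ℓ_i−1) = 343−19 = 324; sign = (−1)^324 = +1.
The Jacobi symbol (176|343) = +1 (Zolotarev) agrees.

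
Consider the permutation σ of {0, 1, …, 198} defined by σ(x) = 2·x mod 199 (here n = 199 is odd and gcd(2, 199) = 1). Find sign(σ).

+1

Orbit of 124 under x↦2x: [124, 49, 98, 196, 193, 187, 175]… (length divides ord_199(2)).
Cycle lengths of π_2 on ℤ/199ℤ: [99, 99, 1]; 3 cycles in total.
199 − 3 = 196 transpositions; sign(π) = (−1)^196 = +1.
The Jacobi symbol (2|199) = +1 (Zolotarev) agrees.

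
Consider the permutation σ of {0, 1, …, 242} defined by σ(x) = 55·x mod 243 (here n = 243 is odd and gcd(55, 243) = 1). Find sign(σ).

+1

Orbit of 109 under x↦55x: [109, 163, 217, 28, 82, 136, 190]… (length divides ord_243(55)).
Cycle type of π: 9×18 + 3×18 + 1×27; total 63 cycles.
63 cycles on 243: each ℓ→(−1)^(ℓ−1), product (−1)^180 = +1.
(55|243)_J = +1 (Zolotarev's lemma cross-check).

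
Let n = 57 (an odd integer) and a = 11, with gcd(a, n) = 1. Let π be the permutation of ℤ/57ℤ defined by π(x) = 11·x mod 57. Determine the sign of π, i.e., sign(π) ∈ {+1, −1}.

Trace 11: π^k(11) = [11, 7, 20, 49, 26, 1] for k=0..5.
The orbit structure of x ↦ 11x mod 57: 14 orbits of sizes [6, 6, 6, 6, 6, 6, 3, 3, 3, 3, 3, 3, 2, 1].
Σ(ℓ_i−1) = 57−14 = 43; sign = (−1)^43 = -1.

-1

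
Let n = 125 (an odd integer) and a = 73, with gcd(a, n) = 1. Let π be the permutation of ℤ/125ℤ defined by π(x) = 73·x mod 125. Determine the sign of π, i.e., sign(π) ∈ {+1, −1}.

-1

Start at x=38: 38 → 24 → 2 → 21 → 33 → 34 → 107 → … (one orbit).
π_73 has 4 disjoint cycles with lengths [100, 20, 4, 1] on {0,…,124}.
n − c = 125 − 4 = 121; sign = (−1)^121 = -1.
The Jacobi symbol (73|125) = -1 (Zolotarev) agrees.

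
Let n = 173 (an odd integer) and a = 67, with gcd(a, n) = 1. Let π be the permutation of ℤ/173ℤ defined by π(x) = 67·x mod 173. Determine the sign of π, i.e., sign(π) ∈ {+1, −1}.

Trace 43: π^k(43) = [43, 113, 132, 21, 23, 157, 139] for k=0..6.
3 cycles of lengths [86, 86, 1].
173 − 3 = 170 transpositions; sign(π) = (−1)^170 = +1.

+1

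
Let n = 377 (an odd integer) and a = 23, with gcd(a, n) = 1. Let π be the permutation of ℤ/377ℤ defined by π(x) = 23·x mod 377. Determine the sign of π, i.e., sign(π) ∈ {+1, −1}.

+1

Trace 248: π^k(248) = [248, 49, 373, 285, 146, 342, 326] for k=0..6.
π_23 has 15 disjoint cycles with lengths [42, 42, 42, 42, 42, 42, 42, 42, 7, 7, 7, 7, 6, 6, 1] on {0,…,376}.
sign(π) = (−1)^{n − #cycles} = (−1)^{377−15} = (−1)^362 = +1.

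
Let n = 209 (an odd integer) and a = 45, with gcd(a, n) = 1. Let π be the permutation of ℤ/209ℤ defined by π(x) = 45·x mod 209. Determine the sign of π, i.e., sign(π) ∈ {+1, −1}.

Orbit of 45 under x↦45x: [45, 144, 1]… (length divides ord_209(45)).
Cycle type of π: 3×66 + 1×11; total 77 cycles.
sign(π) = (−1)^{n − #cycles} = (−1)^{209−77} = (−1)^132 = +1.

+1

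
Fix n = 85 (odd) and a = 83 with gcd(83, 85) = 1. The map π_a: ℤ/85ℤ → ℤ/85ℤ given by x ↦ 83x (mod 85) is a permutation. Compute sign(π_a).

Orbit of 83 under x↦83x: [83, 4, 77, 16, 53, 64, 42]… (length divides ord_85(83)).
12 cycles of lengths [8, 8, 8, 8, 8, 8, 8, 8, 8, 8, 4, 1].
With 12 cycles on 85 points, sign = (−1)^{85−12} = -1.
Zolotarev: (83|85) = -1, matching the cycle-count sign.

-1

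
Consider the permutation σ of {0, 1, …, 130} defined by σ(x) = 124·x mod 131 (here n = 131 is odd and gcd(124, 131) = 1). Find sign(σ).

Trace 108: π^k(108) = [108, 30, 52, 29, 59, 111, 9] for k=0..6.
Decompose π into cycles: lengths [130, 1] (2 cycles, including the fixed point 0).
n − c = 131 − 2 = 129; sign = (−1)^129 = -1.
(124|131)_J = -1 (Zolotarev's lemma cross-check).

-1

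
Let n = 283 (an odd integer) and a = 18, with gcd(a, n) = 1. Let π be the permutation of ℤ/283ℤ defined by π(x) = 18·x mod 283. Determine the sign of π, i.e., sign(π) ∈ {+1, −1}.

-1

Trace 66: π^k(66) = [66, 56, 159, 32, 10, 180, 127] for k=0..6.
π_18 has 2 disjoint cycles with lengths [282, 1] on {0,…,282}.
283 − 2 = 281 transpositions; sign(π) = (−1)^281 = -1.
The Jacobi symbol (18|283) = -1 (Zolotarev) agrees.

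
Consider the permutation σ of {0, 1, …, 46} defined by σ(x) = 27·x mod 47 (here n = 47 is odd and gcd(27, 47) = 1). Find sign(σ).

+1

Trace 2: π^k(2) = [2, 7, 1, 27, 24, 37, 12] for k=0..6.
π_27 has 3 disjoint cycles with lengths [23, 23, 1] on {0,…,46}.
n − c = 47 − 3 = 44; sign = (−1)^44 = +1.
Via Zolotarev, sign(π_{27}) = (27|47) = +1.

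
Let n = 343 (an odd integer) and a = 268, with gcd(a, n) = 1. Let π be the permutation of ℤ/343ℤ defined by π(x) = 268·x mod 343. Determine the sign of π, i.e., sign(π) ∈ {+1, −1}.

+1

Trace 149: π^k(149) = [149, 144, 176, 177, 102, 239, 254] for k=0..6.
Cycle type of π: 147×2 + 21×2 + 3×2 + 1; total 7 cycles.
343 − 7 = 336 transpositions; sign(π) = (−1)^336 = +1.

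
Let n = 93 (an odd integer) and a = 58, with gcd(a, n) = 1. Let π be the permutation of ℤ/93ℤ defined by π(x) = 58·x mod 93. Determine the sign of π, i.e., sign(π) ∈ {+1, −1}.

Orbit of 85 under x↦58x: [85, 1, 58, 16, 91, 70, 61]… (length divides ord_93(58)).
π_58 has 12 disjoint cycles with lengths [10, 10, 10, 10, 10, 10, 10, 10, 10, 1, 1, 1] on {0,…,92}.
Σ(ℓ_i−1) = 93−12 = 81; sign = (−1)^81 = -1.
Zolotarev: (58|93) = -1, matching the cycle-count sign.

-1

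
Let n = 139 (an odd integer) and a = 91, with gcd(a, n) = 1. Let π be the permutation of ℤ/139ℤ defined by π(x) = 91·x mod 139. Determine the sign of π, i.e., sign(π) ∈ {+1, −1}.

+1

Orbit of 55 under x↦91x: [55, 1, 91, 80, 52, 6, 129]… (length divides ord_139(91)).
π_91 has 7 disjoint cycles with lengths [23, 23, 23, 23, 23, 23, 1] on {0,…,138}.
With 7 cycles on 139 points, sign = (−1)^{139−7} = +1.
Check: (91/139) = +1 by Zolotarev.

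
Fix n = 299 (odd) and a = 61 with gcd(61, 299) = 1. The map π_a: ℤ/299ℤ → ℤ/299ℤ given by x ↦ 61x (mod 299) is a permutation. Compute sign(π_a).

-1

Trace 87: π^k(87) = [87, 224, 209, 191, 289, 287, 165] for k=0..6.
Decompose π into cycles: lengths [66, 66, 66, 66, 22, 3, 3, 3, 3, 1] (10 cycles, including the fixed point 0).
sign(π) = (−1)^{n − #cycles} = (−1)^{299−10} = (−1)^289 = -1.
Check: (61/299) = -1 by Zolotarev.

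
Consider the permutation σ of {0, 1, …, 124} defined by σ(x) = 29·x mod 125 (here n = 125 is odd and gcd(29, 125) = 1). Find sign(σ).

Trace 89: π^k(89) = [89, 81, 99, 121, 9, 11, 69] for k=0..6.
7 cycles of lengths [50, 50, 10, 10, 2, 2, 1].
7 cycles on 125: each ℓ→(−1)^(ℓ−1), product (−1)^118 = +1.

+1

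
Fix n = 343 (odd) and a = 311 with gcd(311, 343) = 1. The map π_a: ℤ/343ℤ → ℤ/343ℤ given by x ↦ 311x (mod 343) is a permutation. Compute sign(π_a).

-1

Start at x=26: 26 → 197 → 213 → 44 → 307 → 123 → 180 → … (one orbit).
4 cycles of lengths [294, 42, 6, 1].
sign(π) = (−1)^{n − #cycles} = (−1)^{343−4} = (−1)^339 = -1.
Check: (311/343) = -1 by Zolotarev.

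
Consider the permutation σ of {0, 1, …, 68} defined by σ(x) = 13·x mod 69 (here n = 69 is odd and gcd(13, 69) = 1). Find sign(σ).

Trace 4: π^k(4) = [4, 52, 55, 25, 49, 16, 1] for k=0..6.
Cycle lengths of π_13 on ℤ/69ℤ: [11, 11, 11, 11, 11, 11, 1, 1, 1]; 9 cycles in total.
Σ(ℓ_i−1) = 69−9 = 60; sign = (−1)^60 = +1.
Zolotarev: (13|69) = +1, matching the cycle-count sign.

+1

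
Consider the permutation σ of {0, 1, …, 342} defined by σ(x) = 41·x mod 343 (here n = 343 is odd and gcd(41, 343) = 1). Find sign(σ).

-1

Trace 57: π^k(57) = [57, 279, 120, 118, 36, 104, 148] for k=0..6.
π_41 has 10 disjoint cycles with lengths [98, 98, 98, 14, 14, 14, 2, 2, 2, 1] on {0,…,342}.
10 cycles on 343: each ℓ→(−1)^(ℓ−1), product (−1)^333 = -1.
Check: (41/343) = -1 by Zolotarev.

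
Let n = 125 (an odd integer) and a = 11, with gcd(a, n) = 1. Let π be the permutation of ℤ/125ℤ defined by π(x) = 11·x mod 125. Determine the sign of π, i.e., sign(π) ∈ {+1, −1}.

+1

Orbit of 51 under x↦11x: [51, 61, 46, 6, 66, 101, 111]… (length divides ord_125(11)).
Cycle lengths of π_11 on ℤ/125ℤ: [25, 25, 25, 25, 5, 5, 5, 5, 1, 1, 1, 1, 1]; 13 cycles in total.
Σ(ℓ_i−1) = 125−13 = 112; sign = (−1)^112 = +1.
Via Zolotarev, sign(π_{11}) = (11|125) = +1.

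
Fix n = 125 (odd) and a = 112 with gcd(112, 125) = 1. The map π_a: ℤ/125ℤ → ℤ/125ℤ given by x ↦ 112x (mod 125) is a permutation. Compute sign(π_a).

-1

Trace 82: π^k(82) = [82, 59, 108, 96, 2, 99, 88] for k=0..6.
The orbit structure of x ↦ 112x mod 125: 4 orbits of sizes [100, 20, 4, 1].
sign(π) = (−1)^{n − #cycles} = (−1)^{125−4} = (−1)^121 = -1.
(112|125)_J = -1 (Zolotarev's lemma cross-check).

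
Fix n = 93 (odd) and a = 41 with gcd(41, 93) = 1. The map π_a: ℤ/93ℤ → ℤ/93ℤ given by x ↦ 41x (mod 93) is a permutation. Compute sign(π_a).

Start at x=8: 8 → 49 → 56 → 64 → 20 → 76 → 47 → … (one orbit).
Decompose π into cycles: lengths [30, 30, 15, 15, 2, 1] (6 cycles, including the fixed point 0).
6 cycles on 93: each ℓ→(−1)^(ℓ−1), product (−1)^87 = -1.

-1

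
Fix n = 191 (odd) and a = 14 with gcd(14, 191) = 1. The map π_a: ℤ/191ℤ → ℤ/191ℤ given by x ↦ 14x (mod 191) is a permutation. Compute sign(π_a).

-1

Orbit of 38 under x↦14x: [38, 150, 190, 177, 186, 121, 166]… (length divides ord_191(14)).
Cycle type of π: 38×5 + 1; total 6 cycles.
6 cycles on 191: each ℓ→(−1)^(ℓ−1), product (−1)^185 = -1.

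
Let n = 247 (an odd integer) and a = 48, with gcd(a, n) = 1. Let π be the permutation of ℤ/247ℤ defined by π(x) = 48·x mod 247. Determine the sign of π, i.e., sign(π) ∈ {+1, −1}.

Start at x=165: 165 → 16 → 27 → 61 → 211 → 1 → 48 → … (one orbit).
The orbit structure of x ↦ 48x mod 247: 18 orbits of sizes [18, 18, 18, 18, 18, 18, 18, 18, 18, 18, 18, 18, 18, 3, 3, 3, 3, 1].
With 18 cycles on 247 points, sign = (−1)^{247−18} = -1.
Check: (48/247) = -1 by Zolotarev.

-1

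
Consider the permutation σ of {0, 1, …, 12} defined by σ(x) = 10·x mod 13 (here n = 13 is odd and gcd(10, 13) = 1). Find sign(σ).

Trace 12: π^k(12) = [12, 3, 4, 1, 10, 9] for k=0..5.
The orbit structure of x ↦ 10x mod 13: 3 orbits of sizes [6, 6, 1].
13 − 3 = 10 transpositions; sign(π) = (−1)^10 = +1.

+1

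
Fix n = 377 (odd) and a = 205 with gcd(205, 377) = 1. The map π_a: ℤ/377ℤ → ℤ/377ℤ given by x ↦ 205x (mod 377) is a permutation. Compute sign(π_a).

-1

Start at x=248: 248 → 322 → 35 → 12 → 198 → 251 → 183 → … (one orbit).
The orbit structure of x ↦ 205x mod 377: 8 orbits of sizes [84, 84, 84, 84, 28, 6, 6, 1].
Σ(ℓ_i−1) = 377−8 = 369; sign = (−1)^369 = -1.
Via Zolotarev, sign(π_{205}) = (205|377) = -1.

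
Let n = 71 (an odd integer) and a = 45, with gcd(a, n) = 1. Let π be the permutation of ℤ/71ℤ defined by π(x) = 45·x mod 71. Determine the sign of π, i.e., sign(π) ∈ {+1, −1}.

Start at x=37: 37 → 32 → 20 → 48 → 30 → 1 → 45 → 37 (one orbit).
11 cycles of lengths [7, 7, 7, 7, 7, 7, 7, 7, 7, 7, 1].
Σ(ℓ_i−1) = 71−11 = 60; sign = (−1)^60 = +1.

+1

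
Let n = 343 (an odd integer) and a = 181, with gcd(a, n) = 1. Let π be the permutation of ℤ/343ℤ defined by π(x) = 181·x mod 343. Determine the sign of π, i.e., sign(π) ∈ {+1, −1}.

-1

Start at x=64: 64 → 265 → 288 → 335 → 267 → 307 → 1 → … (one orbit).
Cycle lengths of π_181 on ℤ/343ℤ: [98, 98, 98, 14, 14, 14, 2, 2, 2, 1]; 10 cycles in total.
n − c = 343 − 10 = 333; sign = (−1)^333 = -1.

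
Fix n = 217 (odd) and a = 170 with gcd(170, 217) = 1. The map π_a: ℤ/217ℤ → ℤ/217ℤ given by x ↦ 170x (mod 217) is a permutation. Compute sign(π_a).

-1

Trace 23: π^k(23) = [23, 4, 29, 156, 46, 8, 58] for k=0..6.
The orbit structure of x ↦ 170x mod 217: 12 orbits of sizes [30, 30, 30, 30, 30, 30, 10, 10, 10, 3, 3, 1].
12 cycles on 217: each ℓ→(−1)^(ℓ−1), product (−1)^205 = -1.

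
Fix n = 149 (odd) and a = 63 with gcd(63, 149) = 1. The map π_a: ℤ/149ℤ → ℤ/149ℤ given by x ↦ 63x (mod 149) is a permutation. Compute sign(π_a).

Trace 39: π^k(39) = [39, 73, 129, 81, 37, 96, 88] for k=0..6.
π_63 has 5 disjoint cycles with lengths [37, 37, 37, 37, 1] on {0,…,148}.
n − c = 149 − 5 = 144; sign = (−1)^144 = +1.
Via Zolotarev, sign(π_{63}) = (63|149) = +1.

+1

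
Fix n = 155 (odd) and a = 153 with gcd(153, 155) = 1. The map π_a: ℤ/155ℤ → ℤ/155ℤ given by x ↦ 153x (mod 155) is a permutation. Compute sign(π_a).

Orbit of 147 under x↦153x: [147, 16, 123, 64, 27, 101, 108]… (length divides ord_155(153)).
Cycle type of π: 20×6 + 10×3 + 4 + 1; total 11 cycles.
155 − 11 = 144 transpositions; sign(π) = (−1)^144 = +1.
The Jacobi symbol (153|155) = +1 (Zolotarev) agrees.

+1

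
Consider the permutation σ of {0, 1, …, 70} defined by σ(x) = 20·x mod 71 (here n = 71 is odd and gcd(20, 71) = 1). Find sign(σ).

Trace 1: π^k(1) = [1, 20, 45, 48, 37, 30, 32] for k=0..6.
The orbit structure of x ↦ 20x mod 71: 11 orbits of sizes [7, 7, 7, 7, 7, 7, 7, 7, 7, 7, 1].
Σ(ℓ_i−1) = 71−11 = 60; sign = (−1)^60 = +1.
Via Zolotarev, sign(π_{20}) = (20|71) = +1.

+1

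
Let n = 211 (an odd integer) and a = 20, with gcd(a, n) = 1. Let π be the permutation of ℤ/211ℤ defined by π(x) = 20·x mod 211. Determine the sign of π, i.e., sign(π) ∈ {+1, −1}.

Trace 105: π^k(105) = [105, 201, 11, 9, 180, 13, 49] for k=0..6.
Decompose π into cycles: lengths [105, 105, 1] (3 cycles, including the fixed point 0).
n − c = 211 − 3 = 208; sign = (−1)^208 = +1.
Via Zolotarev, sign(π_{20}) = (20|211) = +1.

+1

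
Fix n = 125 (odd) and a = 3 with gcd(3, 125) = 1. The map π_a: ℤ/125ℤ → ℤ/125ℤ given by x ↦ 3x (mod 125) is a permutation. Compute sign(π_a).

Trace 27: π^k(27) = [27, 81, 118, 104, 62, 61, 58] for k=0..6.
Cycle type of π: 100 + 20 + 4 + 1; total 4 cycles.
Σ(ℓ_i−1) = 125−4 = 121; sign = (−1)^121 = -1.

-1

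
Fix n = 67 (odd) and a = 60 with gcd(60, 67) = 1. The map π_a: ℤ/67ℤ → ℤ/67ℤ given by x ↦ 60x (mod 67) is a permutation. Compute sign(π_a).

Trace 4: π^k(4) = [4, 39, 62, 35, 23, 40, 55] for k=0..6.
The orbit structure of x ↦ 60x mod 67: 3 orbits of sizes [33, 33, 1].
Σ(ℓ_i−1) = 67−3 = 64; sign = (−1)^64 = +1.
Zolotarev: (60|67) = +1, matching the cycle-count sign.

+1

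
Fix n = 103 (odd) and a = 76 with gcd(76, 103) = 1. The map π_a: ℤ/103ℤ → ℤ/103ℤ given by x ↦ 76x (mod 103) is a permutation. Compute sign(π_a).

Trace 13: π^k(13) = [13, 61, 1, 76, 8, 93, 64] for k=0..6.
π_76 has 7 disjoint cycles with lengths [17, 17, 17, 17, 17, 17, 1] on {0,…,102}.
Σ(ℓ_i−1) = 103−7 = 96; sign = (−1)^96 = +1.
Check: (76/103) = +1 by Zolotarev.

+1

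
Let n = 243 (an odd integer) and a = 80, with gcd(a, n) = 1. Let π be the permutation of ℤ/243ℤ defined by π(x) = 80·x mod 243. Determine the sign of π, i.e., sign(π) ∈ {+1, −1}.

-1

Orbit of 1 under x↦80x: [1, 80, 82, 242, 163, 161]… (length divides ord_243(80)).
Decompose π into cycles: lengths [6, 6, 6, 6, 6, 6, 6, 6, 6, 6, 6, 6, 6, 6, 6, 6, 6, 6, 6, 6, 6, 6, 6, 6, 6, 6, 6, 2, 2, 2, 2, 2, 2, 2, 2, 2, 2, 2, 2, 2, 2, 2, 2, 2, 2, 2, 2, 2, 2, 2, 2, 2, 2, 2, 2, 2, 2, 2, 2, 2, 2, 2, 2, 2, 2, 2, 2, 1] (68 cycles, including the fixed point 0).
With 68 cycles on 243 points, sign = (−1)^{243−68} = -1.
Via Zolotarev, sign(π_{80}) = (80|243) = -1.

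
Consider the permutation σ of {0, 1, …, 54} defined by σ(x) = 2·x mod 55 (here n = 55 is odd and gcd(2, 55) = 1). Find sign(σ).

Start at x=1: 1 → 2 → 4 → 8 → 16 → 32 → 9 → … (one orbit).
Decompose π into cycles: lengths [20, 20, 10, 4, 1] (5 cycles, including the fixed point 0).
5 cycles on 55: each ℓ→(−1)^(ℓ−1), product (−1)^50 = +1.
(2|55)_J = +1 (Zolotarev's lemma cross-check).

+1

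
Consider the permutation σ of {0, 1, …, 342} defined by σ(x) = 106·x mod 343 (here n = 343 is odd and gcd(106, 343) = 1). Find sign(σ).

Orbit of 260 under x↦106x: [260, 120, 29, 330, 337, 50, 155]… (length divides ord_343(106)).
19 cycles of lengths [49, 49, 49, 49, 49, 49, 7, 7, 7, 7, 7, 7, 1, 1, 1, 1, 1, 1, 1].
With 19 cycles on 343 points, sign = (−1)^{343−19} = +1.
The Jacobi symbol (106|343) = +1 (Zolotarev) agrees.

+1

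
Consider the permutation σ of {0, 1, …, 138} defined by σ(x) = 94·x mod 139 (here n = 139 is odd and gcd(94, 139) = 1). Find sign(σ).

Trace 62: π^k(62) = [62, 129, 33, 44, 105, 1, 94] for k=0..6.
Decompose π into cycles: lengths [46, 46, 46, 1] (4 cycles, including the fixed point 0).
With 4 cycles on 139 points, sign = (−1)^{139−4} = -1.

-1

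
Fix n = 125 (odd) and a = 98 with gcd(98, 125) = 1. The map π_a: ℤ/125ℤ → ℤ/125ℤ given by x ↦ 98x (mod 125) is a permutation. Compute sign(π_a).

Trace 84: π^k(84) = [84, 107, 111, 3, 44, 62, 76] for k=0..6.
The orbit structure of x ↦ 98x mod 125: 4 orbits of sizes [100, 20, 4, 1].
Σ(ℓ_i−1) = 125−4 = 121; sign = (−1)^121 = -1.
(98|125)_J = -1 (Zolotarev's lemma cross-check).

-1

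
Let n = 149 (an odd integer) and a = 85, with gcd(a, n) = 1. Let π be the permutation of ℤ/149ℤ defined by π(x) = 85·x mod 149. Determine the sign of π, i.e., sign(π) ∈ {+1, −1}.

+1

Orbit of 73 under x↦85x: [73, 96, 114, 5, 127, 67, 33]… (length divides ord_149(85)).
The orbit structure of x ↦ 85x mod 149: 5 orbits of sizes [37, 37, 37, 37, 1].
Σ(ℓ_i−1) = 149−5 = 144; sign = (−1)^144 = +1.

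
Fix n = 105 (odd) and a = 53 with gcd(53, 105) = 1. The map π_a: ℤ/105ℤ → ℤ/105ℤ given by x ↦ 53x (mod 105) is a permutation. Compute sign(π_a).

+1

Orbit of 8 under x↦53x: [8, 4, 2, 1, 53, 79, 92]… (length divides ord_105(53)).
15 cycles of lengths [12, 12, 12, 12, 12, 12, 6, 6, 4, 4, 4, 3, 3, 2, 1].
15 cycles on 105: each ℓ→(−1)^(ℓ−1), product (−1)^90 = +1.
Via Zolotarev, sign(π_{53}) = (53|105) = +1.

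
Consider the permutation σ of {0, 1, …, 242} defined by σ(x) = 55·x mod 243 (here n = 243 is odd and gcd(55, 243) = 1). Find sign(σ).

Trace 109: π^k(109) = [109, 163, 217, 28, 82, 136, 190] for k=0..6.
Decompose π into cycles: lengths [9, 9, 9, 9, 9, 9, 9, 9, 9, 9, 9, 9, 9, 9, 9, 9, 9, 9, 3, 3, 3, 3, 3, 3, 3, 3, 3, 3, 3, 3, 3, 3, 3, 3, 3, 3, 1, 1, 1, 1, 1, 1, 1, 1, 1, 1, 1, 1, 1, 1, 1, 1, 1, 1, 1, 1, 1, 1, 1, 1, 1, 1, 1] (63 cycles, including the fixed point 0).
243 − 63 = 180 transpositions; sign(π) = (−1)^180 = +1.
Check: (55/243) = +1 by Zolotarev.

+1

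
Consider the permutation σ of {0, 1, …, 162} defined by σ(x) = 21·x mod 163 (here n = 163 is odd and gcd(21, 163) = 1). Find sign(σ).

Trace 6: π^k(6) = [6, 126, 38, 146, 132, 1, 21] for k=0..6.
Decompose π into cycles: lengths [27, 27, 27, 27, 27, 27, 1] (7 cycles, including the fixed point 0).
With 7 cycles on 163 points, sign = (−1)^{163−7} = +1.
The Jacobi symbol (21|163) = +1 (Zolotarev) agrees.

+1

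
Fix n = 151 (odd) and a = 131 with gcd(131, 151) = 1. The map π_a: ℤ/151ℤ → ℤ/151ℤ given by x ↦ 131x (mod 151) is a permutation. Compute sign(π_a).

-1

Trace 150: π^k(150) = [150, 20, 53, 148, 60, 8, 142] for k=0..6.
4 cycles of lengths [50, 50, 50, 1].
Σ(ℓ_i−1) = 151−4 = 147; sign = (−1)^147 = -1.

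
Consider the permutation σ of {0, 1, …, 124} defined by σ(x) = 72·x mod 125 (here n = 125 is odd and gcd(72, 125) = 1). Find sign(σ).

Orbit of 84 under x↦72x: [84, 48, 81, 82, 29, 88, 86]… (length divides ord_125(72)).
4 cycles of lengths [100, 20, 4, 1].
Σ(ℓ_i−1) = 125−4 = 121; sign = (−1)^121 = -1.

-1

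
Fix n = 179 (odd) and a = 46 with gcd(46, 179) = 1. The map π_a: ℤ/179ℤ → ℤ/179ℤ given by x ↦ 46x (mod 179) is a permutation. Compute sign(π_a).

Start at x=27: 27 → 168 → 31 → 173 → 82 → 13 → 61 → … (one orbit).
Cycle lengths of π_46 on ℤ/179ℤ: [89, 89, 1]; 3 cycles in total.
n − c = 179 − 3 = 176; sign = (−1)^176 = +1.

+1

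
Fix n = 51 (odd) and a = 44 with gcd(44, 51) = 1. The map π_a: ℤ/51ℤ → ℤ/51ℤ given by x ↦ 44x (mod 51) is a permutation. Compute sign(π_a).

+1

Trace 25: π^k(25) = [25, 29, 1, 44, 49, 14, 4] for k=0..6.
Cycle lengths of π_44 on ℤ/51ℤ: [16, 16, 16, 2, 1]; 5 cycles in total.
sign(π) = (−1)^{n − #cycles} = (−1)^{51−5} = (−1)^46 = +1.
(44|51)_J = +1 (Zolotarev's lemma cross-check).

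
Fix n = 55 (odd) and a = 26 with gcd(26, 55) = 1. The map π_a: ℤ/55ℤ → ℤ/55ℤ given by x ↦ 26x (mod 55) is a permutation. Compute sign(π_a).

+1

Orbit of 16 under x↦26x: [16, 31, 36, 1, 26]… (length divides ord_55(26)).
π_26 has 15 disjoint cycles with lengths [5, 5, 5, 5, 5, 5, 5, 5, 5, 5, 1, 1, 1, 1, 1] on {0,…,54}.
15 cycles on 55: each ℓ→(−1)^(ℓ−1), product (−1)^40 = +1.
Zolotarev: (26|55) = +1, matching the cycle-count sign.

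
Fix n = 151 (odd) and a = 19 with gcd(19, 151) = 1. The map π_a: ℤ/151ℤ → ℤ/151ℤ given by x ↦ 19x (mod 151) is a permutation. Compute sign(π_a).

Trace 1: π^k(1) = [1, 19, 59, 64, 8] for k=0..4.
Decompose π into cycles: lengths [5, 5, 5, 5, 5, 5, 5, 5, 5, 5, 5, 5, 5, 5, 5, 5, 5, 5, 5, 5, 5, 5, 5, 5, 5, 5, 5, 5, 5, 5, 1] (31 cycles, including the fixed point 0).
Σ(ℓ_i−1) = 151−31 = 120; sign = (−1)^120 = +1.
Zolotarev: (19|151) = +1, matching the cycle-count sign.

+1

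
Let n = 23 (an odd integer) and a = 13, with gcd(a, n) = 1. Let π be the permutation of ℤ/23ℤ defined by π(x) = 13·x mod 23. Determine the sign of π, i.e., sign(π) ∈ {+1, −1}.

Trace 12: π^k(12) = [12, 18, 4, 6, 9, 2, 3] for k=0..6.
Cycle lengths of π_13 on ℤ/23ℤ: [11, 11, 1]; 3 cycles in total.
23 − 3 = 20 transpositions; sign(π) = (−1)^20 = +1.

+1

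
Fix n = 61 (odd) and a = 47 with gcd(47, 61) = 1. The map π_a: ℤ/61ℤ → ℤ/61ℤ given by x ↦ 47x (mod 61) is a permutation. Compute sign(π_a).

+1

Start at x=1: 1 → 47 → 13 → 1 (one orbit).
Cycle lengths of π_47 on ℤ/61ℤ: [3, 3, 3, 3, 3, 3, 3, 3, 3, 3, 3, 3, 3, 3, 3, 3, 3, 3, 3, 3, 1]; 21 cycles in total.
Σ(ℓ_i−1) = 61−21 = 40; sign = (−1)^40 = +1.
Via Zolotarev, sign(π_{47}) = (47|61) = +1.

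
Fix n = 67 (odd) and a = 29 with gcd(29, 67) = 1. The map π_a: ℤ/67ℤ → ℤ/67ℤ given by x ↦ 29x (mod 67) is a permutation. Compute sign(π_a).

+1

Orbit of 37 under x↦29x: [37, 1, 29]… (length divides ord_67(29)).
Cycle type of π: 3×22 + 1; total 23 cycles.
n − c = 67 − 23 = 44; sign = (−1)^44 = +1.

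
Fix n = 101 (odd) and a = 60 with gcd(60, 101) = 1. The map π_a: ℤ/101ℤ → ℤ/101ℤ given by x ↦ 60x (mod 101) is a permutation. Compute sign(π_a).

Start at x=44: 44 → 14 → 32 → 1 → 60 → 65 → 62 → … (one orbit).
The orbit structure of x ↦ 60x mod 101: 6 orbits of sizes [20, 20, 20, 20, 20, 1].
101 − 6 = 95 transpositions; sign(π) = (−1)^95 = -1.
Zolotarev: (60|101) = -1, matching the cycle-count sign.

-1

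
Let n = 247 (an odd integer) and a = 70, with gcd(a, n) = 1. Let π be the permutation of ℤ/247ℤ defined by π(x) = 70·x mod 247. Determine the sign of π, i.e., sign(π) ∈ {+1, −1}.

Trace 203: π^k(203) = [203, 131, 31, 194, 242, 144, 200] for k=0..6.
π_70 has 11 disjoint cycles with lengths [36, 36, 36, 36, 36, 36, 18, 4, 4, 4, 1] on {0,…,246}.
n − c = 247 − 11 = 236; sign = (−1)^236 = +1.
The Jacobi symbol (70|247) = +1 (Zolotarev) agrees.

+1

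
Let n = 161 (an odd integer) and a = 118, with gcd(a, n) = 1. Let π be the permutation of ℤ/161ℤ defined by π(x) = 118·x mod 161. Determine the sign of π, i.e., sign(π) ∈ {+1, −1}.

Trace 139: π^k(139) = [139, 141, 55, 50, 104, 36, 62] for k=0..6.
Cycle type of π: 22×6 + 11×2 + 2×3 + 1; total 12 cycles.
12 cycles on 161: each ℓ→(−1)^(ℓ−1), product (−1)^149 = -1.

-1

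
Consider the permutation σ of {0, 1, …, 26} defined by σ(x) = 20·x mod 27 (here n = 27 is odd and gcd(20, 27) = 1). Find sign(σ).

-1

Orbit of 22 under x↦20x: [22, 8, 25, 14, 10, 11, 4]… (length divides ord_27(20)).
Cycle type of π: 18 + 6 + 2 + 1; total 4 cycles.
sign(π) = (−1)^{n − #cycles} = (−1)^{27−4} = (−1)^23 = -1.
Via Zolotarev, sign(π_{20}) = (20|27) = -1.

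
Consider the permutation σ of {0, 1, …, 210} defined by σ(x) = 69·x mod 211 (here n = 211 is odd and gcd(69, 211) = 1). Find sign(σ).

+1

Orbit of 64 under x↦69x: [64, 196, 20, 114, 59, 62, 58]… (length divides ord_211(69)).
Decompose π into cycles: lengths [105, 105, 1] (3 cycles, including the fixed point 0).
With 3 cycles on 211 points, sign = (−1)^{211−3} = +1.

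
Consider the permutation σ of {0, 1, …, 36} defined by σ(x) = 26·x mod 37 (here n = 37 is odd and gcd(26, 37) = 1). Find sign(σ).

Orbit of 1 under x↦26x: [1, 26, 10]… (length divides ord_37(26)).
Decompose π into cycles: lengths [3, 3, 3, 3, 3, 3, 3, 3, 3, 3, 3, 3, 1] (13 cycles, including the fixed point 0).
With 13 cycles on 37 points, sign = (−1)^{37−13} = +1.
The Jacobi symbol (26|37) = +1 (Zolotarev) agrees.

+1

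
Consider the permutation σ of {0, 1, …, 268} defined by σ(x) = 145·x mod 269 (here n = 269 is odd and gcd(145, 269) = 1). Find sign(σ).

-1

Start at x=198: 198 → 196 → 175 → 89 → 262 → 61 → 237 → … (one orbit).
Cycle lengths of π_145 on ℤ/269ℤ: [268, 1]; 2 cycles in total.
With 2 cycles on 269 points, sign = (−1)^{269−2} = -1.
(145|269)_J = -1 (Zolotarev's lemma cross-check).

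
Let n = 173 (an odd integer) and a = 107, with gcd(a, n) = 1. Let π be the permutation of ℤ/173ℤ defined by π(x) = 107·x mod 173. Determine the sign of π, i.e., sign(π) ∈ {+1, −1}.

-1

Orbit of 74 under x↦107x: [74, 133, 45, 144, 11, 139, 168]… (length divides ord_173(107)).
Decompose π into cycles: lengths [172, 1] (2 cycles, including the fixed point 0).
n − c = 173 − 2 = 171; sign = (−1)^171 = -1.
Via Zolotarev, sign(π_{107}) = (107|173) = -1.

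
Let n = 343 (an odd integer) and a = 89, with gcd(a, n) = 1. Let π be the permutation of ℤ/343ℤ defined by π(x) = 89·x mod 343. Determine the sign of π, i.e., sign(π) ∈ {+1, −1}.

Orbit of 289 under x↦89x: [289, 339, 330, 215, 270, 20, 65]… (length divides ord_343(89)).
Cycle type of π: 294 + 42 + 6 + 1; total 4 cycles.
n − c = 343 − 4 = 339; sign = (−1)^339 = -1.
(89|343)_J = -1 (Zolotarev's lemma cross-check).

-1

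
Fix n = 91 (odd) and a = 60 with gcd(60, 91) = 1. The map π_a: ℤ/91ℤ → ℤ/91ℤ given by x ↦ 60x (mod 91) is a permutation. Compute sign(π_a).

-1

Trace 51: π^k(51) = [51, 57, 53, 86, 64, 18, 79] for k=0..6.
Cycle type of π: 12×6 + 4×3 + 3×2 + 1; total 12 cycles.
With 12 cycles on 91 points, sign = (−1)^{91−12} = -1.
Zolotarev: (60|91) = -1, matching the cycle-count sign.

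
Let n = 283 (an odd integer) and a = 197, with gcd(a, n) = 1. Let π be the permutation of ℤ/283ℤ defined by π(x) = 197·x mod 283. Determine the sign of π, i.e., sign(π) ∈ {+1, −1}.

-1

Start at x=27: 27 → 225 → 177 → 60 → 217 → 16 → 39 → … (one orbit).
Cycle lengths of π_197 on ℤ/283ℤ: [94, 94, 94, 1]; 4 cycles in total.
4 cycles on 283: each ℓ→(−1)^(ℓ−1), product (−1)^279 = -1.
Check: (197/283) = -1 by Zolotarev.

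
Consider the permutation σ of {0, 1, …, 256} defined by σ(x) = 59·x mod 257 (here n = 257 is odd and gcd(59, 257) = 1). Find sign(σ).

+1

Start at x=235: 235 → 244 → 4 → 236 → 46 → 144 → 15 → … (one orbit).
π_59 has 3 disjoint cycles with lengths [128, 128, 1] on {0,…,256}.
sign(π) = (−1)^{n − #cycles} = (−1)^{257−3} = (−1)^254 = +1.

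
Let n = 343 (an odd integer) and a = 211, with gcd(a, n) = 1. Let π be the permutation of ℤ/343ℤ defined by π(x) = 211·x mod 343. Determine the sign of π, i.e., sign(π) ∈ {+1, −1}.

Orbit of 239 under x↦211x: [239, 8, 316, 134, 148, 15, 78]… (length divides ord_343(211)).
Cycle type of π: 49×6 + 7×6 + 1×7; total 19 cycles.
343 − 19 = 324 transpositions; sign(π) = (−1)^324 = +1.
Via Zolotarev, sign(π_{211}) = (211|343) = +1.

+1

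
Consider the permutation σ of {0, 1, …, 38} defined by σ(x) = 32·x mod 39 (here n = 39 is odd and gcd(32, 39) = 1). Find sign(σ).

Orbit of 32 under x↦32x: [32, 10, 8, 22, 2, 25, 20]… (length divides ord_39(32)).
5 cycles of lengths [12, 12, 12, 2, 1].
Σ(ℓ_i−1) = 39−5 = 34; sign = (−1)^34 = +1.
Zolotarev: (32|39) = +1, matching the cycle-count sign.

+1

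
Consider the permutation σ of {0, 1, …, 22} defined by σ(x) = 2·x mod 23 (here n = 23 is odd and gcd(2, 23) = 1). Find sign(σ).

+1

Start at x=6: 6 → 12 → 1 → 2 → 4 → 8 → 16 → … (one orbit).
Decompose π into cycles: lengths [11, 11, 1] (3 cycles, including the fixed point 0).
With 3 cycles on 23 points, sign = (−1)^{23−3} = +1.
The Jacobi symbol (2|23) = +1 (Zolotarev) agrees.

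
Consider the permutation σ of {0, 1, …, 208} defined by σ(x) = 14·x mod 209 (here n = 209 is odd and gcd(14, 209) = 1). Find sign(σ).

-1

Orbit of 31 under x↦14x: [31, 16, 15, 1, 14, 196, 27]… (length divides ord_209(14)).
π_14 has 6 disjoint cycles with lengths [90, 90, 18, 5, 5, 1] on {0,…,208}.
n − c = 209 − 6 = 203; sign = (−1)^203 = -1.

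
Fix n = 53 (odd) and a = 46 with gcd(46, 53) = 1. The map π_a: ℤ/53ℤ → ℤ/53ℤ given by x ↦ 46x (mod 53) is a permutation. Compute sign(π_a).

Orbit of 28 under x↦46x: [28, 16, 47, 42, 24, 44, 10]… (length divides ord_53(46)).
The orbit structure of x ↦ 46x mod 53: 5 orbits of sizes [13, 13, 13, 13, 1].
With 5 cycles on 53 points, sign = (−1)^{53−5} = +1.
Via Zolotarev, sign(π_{46}) = (46|53) = +1.

+1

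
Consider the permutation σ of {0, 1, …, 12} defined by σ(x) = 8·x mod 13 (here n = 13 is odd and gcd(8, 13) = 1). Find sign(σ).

-1

Trace 12: π^k(12) = [12, 5, 1, 8] for k=0..3.
Cycle lengths of π_8 on ℤ/13ℤ: [4, 4, 4, 1]; 4 cycles in total.
4 cycles on 13: each ℓ→(−1)^(ℓ−1), product (−1)^9 = -1.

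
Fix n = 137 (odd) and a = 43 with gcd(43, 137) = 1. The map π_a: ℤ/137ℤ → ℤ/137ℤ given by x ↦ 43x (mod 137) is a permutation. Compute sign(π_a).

Orbit of 132 under x↦43x: [132, 59, 71, 39, 33, 49, 52]… (length divides ord_137(43)).
The orbit structure of x ↦ 43x mod 137: 2 orbits of sizes [136, 1].
Σ(ℓ_i−1) = 137−2 = 135; sign = (−1)^135 = -1.

-1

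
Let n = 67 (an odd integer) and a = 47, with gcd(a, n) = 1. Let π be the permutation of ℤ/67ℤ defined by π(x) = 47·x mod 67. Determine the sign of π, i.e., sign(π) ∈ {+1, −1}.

+1

Orbit of 49 under x↦47x: [49, 25, 36, 17, 62, 33, 10]… (length divides ord_67(47)).
Cycle lengths of π_47 on ℤ/67ℤ: [33, 33, 1]; 3 cycles in total.
n − c = 67 − 3 = 64; sign = (−1)^64 = +1.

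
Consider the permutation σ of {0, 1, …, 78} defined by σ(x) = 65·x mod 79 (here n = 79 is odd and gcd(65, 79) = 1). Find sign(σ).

Orbit of 22 under x↦65x: [22, 8, 46, 67, 10, 18, 64]… (length divides ord_79(65)).
The orbit structure of x ↦ 65x mod 79: 7 orbits of sizes [13, 13, 13, 13, 13, 13, 1].
Σ(ℓ_i−1) = 79−7 = 72; sign = (−1)^72 = +1.

+1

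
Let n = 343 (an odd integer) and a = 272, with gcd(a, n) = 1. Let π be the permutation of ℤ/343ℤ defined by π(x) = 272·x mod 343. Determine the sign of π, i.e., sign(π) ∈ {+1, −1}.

Trace 127: π^k(127) = [127, 244, 169, 6, 260, 62, 57] for k=0..6.
Cycle lengths of π_272 on ℤ/343ℤ: [98, 98, 98, 14, 14, 14, 2, 2, 2, 1]; 10 cycles in total.
sign(π) = (−1)^{n − #cycles} = (−1)^{343−10} = (−1)^333 = -1.

-1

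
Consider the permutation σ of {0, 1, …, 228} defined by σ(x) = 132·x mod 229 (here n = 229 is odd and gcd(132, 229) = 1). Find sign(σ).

+1

Start at x=193: 193 → 57 → 196 → 224 → 27 → 129 → 82 → … (one orbit).
Cycle type of π: 57×4 + 1; total 5 cycles.
Σ(ℓ_i−1) = 229−5 = 224; sign = (−1)^224 = +1.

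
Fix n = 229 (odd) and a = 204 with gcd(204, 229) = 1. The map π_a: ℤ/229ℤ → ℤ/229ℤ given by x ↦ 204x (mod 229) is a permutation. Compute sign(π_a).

+1

Trace 126: π^k(126) = [126, 56, 203, 192, 9, 4, 129] for k=0..6.
3 cycles of lengths [114, 114, 1].
With 3 cycles on 229 points, sign = (−1)^{229−3} = +1.
(204|229)_J = +1 (Zolotarev's lemma cross-check).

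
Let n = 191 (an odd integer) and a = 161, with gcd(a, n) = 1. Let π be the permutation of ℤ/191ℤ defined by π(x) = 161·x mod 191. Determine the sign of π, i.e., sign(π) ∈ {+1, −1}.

Orbit of 32 under x↦161x: [32, 186, 150, 84, 154, 155, 125]… (length divides ord_191(161)).
Cycle type of π: 38×5 + 1; total 6 cycles.
sign(π) = (−1)^{n − #cycles} = (−1)^{191−6} = (−1)^185 = -1.
Zolotarev: (161|191) = -1, matching the cycle-count sign.

-1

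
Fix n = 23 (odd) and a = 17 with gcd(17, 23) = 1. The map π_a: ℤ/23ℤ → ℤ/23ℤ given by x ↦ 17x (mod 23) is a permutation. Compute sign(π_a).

-1

Trace 6: π^k(6) = [6, 10, 9, 15, 2, 11, 3] for k=0..6.
Cycle type of π: 22 + 1; total 2 cycles.
sign(π) = (−1)^{n − #cycles} = (−1)^{23−2} = (−1)^21 = -1.
Check: (17/23) = -1 by Zolotarev.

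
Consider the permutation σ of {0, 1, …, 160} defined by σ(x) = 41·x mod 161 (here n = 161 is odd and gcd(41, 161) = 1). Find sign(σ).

-1

Trace 146: π^k(146) = [146, 29, 62, 127, 55, 1, 41] for k=0..6.
The orbit structure of x ↦ 41x mod 161: 12 orbits of sizes [22, 22, 22, 22, 22, 22, 11, 11, 2, 2, 2, 1].
sign(π) = (−1)^{n − #cycles} = (−1)^{161−12} = (−1)^149 = -1.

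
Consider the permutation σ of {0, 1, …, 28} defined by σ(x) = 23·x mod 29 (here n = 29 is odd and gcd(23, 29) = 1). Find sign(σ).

Orbit of 24 under x↦23x: [24, 1, 23, 7, 16, 20, 25]… (length divides ord_29(23)).
The orbit structure of x ↦ 23x mod 29: 5 orbits of sizes [7, 7, 7, 7, 1].
sign(π) = (−1)^{n − #cycles} = (−1)^{29−5} = (−1)^24 = +1.
Check: (23/29) = +1 by Zolotarev.

+1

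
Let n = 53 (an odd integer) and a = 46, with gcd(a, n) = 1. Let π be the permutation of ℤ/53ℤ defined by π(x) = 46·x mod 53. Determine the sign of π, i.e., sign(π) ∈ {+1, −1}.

+1

Start at x=1: 1 → 46 → 49 → 28 → 16 → 47 → 42 → … (one orbit).
5 cycles of lengths [13, 13, 13, 13, 1].
n − c = 53 − 5 = 48; sign = (−1)^48 = +1.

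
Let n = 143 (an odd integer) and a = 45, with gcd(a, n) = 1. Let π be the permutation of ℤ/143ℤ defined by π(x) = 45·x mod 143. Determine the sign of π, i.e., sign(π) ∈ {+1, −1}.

-1

Start at x=100: 100 → 67 → 12 → 111 → 133 → 122 → 56 → … (one orbit).
Cycle type of π: 12×11 + 1×11; total 22 cycles.
22 cycles on 143: each ℓ→(−1)^(ℓ−1), product (−1)^121 = -1.
Zolotarev: (45|143) = -1, matching the cycle-count sign.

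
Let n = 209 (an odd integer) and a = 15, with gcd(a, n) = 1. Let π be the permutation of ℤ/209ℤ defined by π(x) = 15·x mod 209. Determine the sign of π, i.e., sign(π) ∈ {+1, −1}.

Orbit of 174 under x↦15x: [174, 102, 67, 169, 27, 196, 14]… (length divides ord_209(15)).
The orbit structure of x ↦ 15x mod 209: 6 orbits of sizes [90, 90, 18, 5, 5, 1].
Σ(ℓ_i−1) = 209−6 = 203; sign = (−1)^203 = -1.

-1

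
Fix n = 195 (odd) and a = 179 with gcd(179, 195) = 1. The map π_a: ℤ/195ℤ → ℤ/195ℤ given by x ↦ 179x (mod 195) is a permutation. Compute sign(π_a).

-1

Trace 16: π^k(16) = [16, 134, 1, 179, 61, 194] for k=0..5.
Cycle lengths of π_179 on ℤ/195ℤ: [6, 6, 6, 6, 6, 6, 6, 6, 6, 6, 6, 6, 6, 6, 6, 6, 6, 6, 6, 6, 6, 6, 6, 6, 6, 6, 6, 6, 6, 6, 2, 2, 2, 2, 2, 2, 2, 1]; 38 cycles in total.
38 cycles on 195: each ℓ→(−1)^(ℓ−1), product (−1)^157 = -1.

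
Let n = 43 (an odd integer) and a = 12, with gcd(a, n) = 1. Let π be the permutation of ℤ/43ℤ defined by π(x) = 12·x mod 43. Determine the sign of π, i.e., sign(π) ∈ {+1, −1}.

-1

Orbit of 21 under x↦12x: [21, 37, 14, 39, 38, 26, 11]… (length divides ord_43(12)).
π_12 has 2 disjoint cycles with lengths [42, 1] on {0,…,42}.
43 − 2 = 41 transpositions; sign(π) = (−1)^41 = -1.
Zolotarev: (12|43) = -1, matching the cycle-count sign.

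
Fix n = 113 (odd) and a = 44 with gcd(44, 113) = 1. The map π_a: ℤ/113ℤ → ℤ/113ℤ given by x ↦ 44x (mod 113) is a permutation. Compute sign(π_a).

Start at x=95: 95 → 112 → 69 → 98 → 18 → 1 → 44 → … (one orbit).
The orbit structure of x ↦ 44x mod 113: 15 orbits of sizes [8, 8, 8, 8, 8, 8, 8, 8, 8, 8, 8, 8, 8, 8, 1].
113 − 15 = 98 transpositions; sign(π) = (−1)^98 = +1.

+1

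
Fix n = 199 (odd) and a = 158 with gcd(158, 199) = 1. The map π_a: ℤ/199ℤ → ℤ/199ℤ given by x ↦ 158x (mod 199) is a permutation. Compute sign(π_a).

Trace 178: π^k(178) = [178, 65, 121, 14, 23, 52, 57] for k=0..6.
Cycle lengths of π_158 on ℤ/199ℤ: [99, 99, 1]; 3 cycles in total.
sign(π) = (−1)^{n − #cycles} = (−1)^{199−3} = (−1)^196 = +1.
Via Zolotarev, sign(π_{158}) = (158|199) = +1.

+1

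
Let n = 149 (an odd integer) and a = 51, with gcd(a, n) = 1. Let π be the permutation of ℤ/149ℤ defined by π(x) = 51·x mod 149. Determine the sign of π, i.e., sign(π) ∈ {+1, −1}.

-1

Start at x=46: 46 → 111 → 148 → 98 → 81 → 108 → 144 → … (one orbit).
Decompose π into cycles: lengths [148, 1] (2 cycles, including the fixed point 0).
Σ(ℓ_i−1) = 149−2 = 147; sign = (−1)^147 = -1.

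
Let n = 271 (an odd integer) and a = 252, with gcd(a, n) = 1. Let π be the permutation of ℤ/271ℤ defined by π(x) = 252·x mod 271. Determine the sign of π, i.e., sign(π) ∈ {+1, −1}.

+1

Trace 87: π^k(87) = [87, 244, 242, 9, 100, 268, 57] for k=0..6.
Cycle lengths of π_252 on ℤ/271ℤ: [15, 15, 15, 15, 15, 15, 15, 15, 15, 15, 15, 15, 15, 15, 15, 15, 15, 15, 1]; 19 cycles in total.
With 19 cycles on 271 points, sign = (−1)^{271−19} = +1.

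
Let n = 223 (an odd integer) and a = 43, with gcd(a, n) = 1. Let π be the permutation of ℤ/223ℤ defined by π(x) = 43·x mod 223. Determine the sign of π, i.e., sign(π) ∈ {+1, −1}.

Orbit of 1 under x↦43x: [1, 43, 65, 119, 211, 153, 112]… (length divides ord_223(43)).
π_43 has 3 disjoint cycles with lengths [111, 111, 1] on {0,…,222}.
sign(π) = (−1)^{n − #cycles} = (−1)^{223−3} = (−1)^220 = +1.
Via Zolotarev, sign(π_{43}) = (43|223) = +1.

+1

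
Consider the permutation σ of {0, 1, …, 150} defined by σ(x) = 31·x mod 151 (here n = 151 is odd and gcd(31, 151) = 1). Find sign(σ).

+1

Trace 118: π^k(118) = [118, 34, 148, 58, 137, 19, 136] for k=0..6.
The orbit structure of x ↦ 31x mod 151: 3 orbits of sizes [75, 75, 1].
151 − 3 = 148 transpositions; sign(π) = (−1)^148 = +1.
(31|151)_J = +1 (Zolotarev's lemma cross-check).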